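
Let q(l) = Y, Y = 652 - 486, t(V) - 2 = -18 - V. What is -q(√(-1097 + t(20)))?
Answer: -166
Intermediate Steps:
t(V) = -16 - V (t(V) = 2 + (-18 - V) = -16 - V)
Y = 166
q(l) = 166
-q(√(-1097 + t(20))) = -1*166 = -166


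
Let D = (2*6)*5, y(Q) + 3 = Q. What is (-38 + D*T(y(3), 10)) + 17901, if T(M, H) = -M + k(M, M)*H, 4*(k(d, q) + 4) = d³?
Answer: 15463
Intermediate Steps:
y(Q) = -3 + Q
k(d, q) = -4 + d³/4
T(M, H) = -M + H*(-4 + M³/4) (T(M, H) = -M + (-4 + M³/4)*H = -M + H*(-4 + M³/4))
D = 60 (D = 12*5 = 60)
(-38 + D*T(y(3), 10)) + 17901 = (-38 + 60*(-(-3 + 3) + (¼)*10*(-16 + (-3 + 3)³))) + 17901 = (-38 + 60*(-1*0 + (¼)*10*(-16 + 0³))) + 17901 = (-38 + 60*(0 + (¼)*10*(-16 + 0))) + 17901 = (-38 + 60*(0 + (¼)*10*(-16))) + 17901 = (-38 + 60*(0 - 40)) + 17901 = (-38 + 60*(-40)) + 17901 = (-38 - 2400) + 17901 = -2438 + 17901 = 15463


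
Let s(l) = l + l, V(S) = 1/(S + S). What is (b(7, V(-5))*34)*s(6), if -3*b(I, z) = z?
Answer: 68/5 ≈ 13.600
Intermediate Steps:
V(S) = 1/(2*S)
s(l) = 2*l
b(I, z) = -z/3
(b(7, V(-5))*34)*s(6) = (-1/(6*(-5))*34)*(2*6) = (-(-1)/(6*5)*34)*12 = (-1/3*(-1/10)*34)*12 = ((1/30)*34)*12 = (17/15)*12 = 68/5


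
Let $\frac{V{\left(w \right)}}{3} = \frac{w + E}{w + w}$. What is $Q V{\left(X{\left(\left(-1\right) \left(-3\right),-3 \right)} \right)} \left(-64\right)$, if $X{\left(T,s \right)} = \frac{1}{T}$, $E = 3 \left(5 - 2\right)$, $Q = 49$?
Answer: $-131712$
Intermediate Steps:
$E = 9$ ($E = 3 \cdot 3 = 9$)
$V{\left(w \right)} = \frac{3 \left(9 + w\right)}{2 w}$ ($V{\left(w \right)} = 3 \frac{w + 9}{w + w} = 3 \frac{9 + w}{2 w} = \frac{3 \left(9 + w\right)}{2 w}$)
$Q V{\left(X{\left(\left(-1\right) \left(-3\right),-3 \right)} \right)} \left(-64\right) = 49 \frac{3 \left(9 + \frac{1}{\left(-1\right) \left(-3\right)}\right)}{2 \frac{1}{\left(-1\right) \left(-3\right)}} \left(-64\right) = 49 \frac{3 \left(9 + \frac{1}{3}\right)}{2 \cdot \frac{1}{3}} \left(-64\right) = 49 \frac{3 \frac{1}{\frac{1}{3}} \left(9 + \frac{1}{3}\right)}{2} \left(-64\right) = 49 \cdot \frac{3}{2} \cdot 3 \cdot \frac{28}{3} \left(-64\right) = 49 \cdot 42 \left(-64\right) = 2058 \left(-64\right) = -131712$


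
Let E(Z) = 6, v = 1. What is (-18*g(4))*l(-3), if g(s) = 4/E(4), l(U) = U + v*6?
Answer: -36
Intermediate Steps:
l(U) = 6 + U (l(U) = U + 1*6 = U + 6 = 6 + U)
g(s) = 2/3 (g(s) = 4/6 = 4*(1/6) = 2/3)
(-18*g(4))*l(-3) = (-18*2/3)*(6 - 3) = -12*3 = -36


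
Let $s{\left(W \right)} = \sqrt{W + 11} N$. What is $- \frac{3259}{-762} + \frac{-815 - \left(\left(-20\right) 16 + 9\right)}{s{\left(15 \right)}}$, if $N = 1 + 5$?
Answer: $\frac{3259}{762} - \frac{42 \sqrt{26}}{13} \approx -12.197$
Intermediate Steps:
$N = 6$
$s{\left(W \right)} = 6 \sqrt{11 + W}$ ($s{\left(W \right)} = \sqrt{W + 11} \cdot 6 = \sqrt{11 + W} 6 = 6 \sqrt{11 + W}$)
$- \frac{3259}{-762} + \frac{-815 - \left(\left(-20\right) 16 + 9\right)}{s{\left(15 \right)}} = - \frac{3259}{-762} + \frac{-815 - \left(\left(-20\right) 16 + 9\right)}{6 \sqrt{11 + 15}} = \left(-3259\right) \left(- \frac{1}{762}\right) + \frac{-815 - \left(-320 + 9\right)}{6 \sqrt{26}} = \frac{3259}{762} + \left(-815 - -311\right) \frac{\sqrt{26}}{156} = \frac{3259}{762} + \left(-815 + 311\right) \frac{\sqrt{26}}{156} = \frac{3259}{762} - 504 \frac{\sqrt{26}}{156} = \frac{3259}{762} - \frac{42 \sqrt{26}}{13}$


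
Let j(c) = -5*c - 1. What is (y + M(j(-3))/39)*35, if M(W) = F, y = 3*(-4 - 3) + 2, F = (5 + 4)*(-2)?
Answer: -8855/13 ≈ -681.15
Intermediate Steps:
j(c) = -1 - 5*c
F = -18 (F = 9*(-2) = -18)
y = -19 (y = 3*(-7) + 2 = -21 + 2 = -19)
M(W) = -18
(y + M(j(-3))/39)*35 = (-19 - 18/39)*35 = (-19 - 18*1/39)*35 = (-19 - 6/13)*35 = -253/13*35 = -8855/13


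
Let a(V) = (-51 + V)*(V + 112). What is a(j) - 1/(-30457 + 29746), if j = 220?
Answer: 39892789/711 ≈ 56108.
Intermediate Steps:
a(V) = (-51 + V)*(112 + V)
a(j) - 1/(-30457 + 29746) = (-5712 + 220² + 61*220) - 1/(-30457 + 29746) = (-5712 + 48400 + 13420) - 1/(-711) = 56108 - 1*(-1/711) = 56108 + 1/711 = 39892789/711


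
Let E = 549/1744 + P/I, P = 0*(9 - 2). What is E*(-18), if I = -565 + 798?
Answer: -4941/872 ≈ -5.6663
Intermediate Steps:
I = 233
P = 0 (P = 0*7 = 0)
E = 549/1744 (E = 549/1744 + 0/233 = 549*(1/1744) + 0*(1/233) = 549/1744 + 0 = 549/1744 ≈ 0.31479)
E*(-18) = (549/1744)*(-18) = -4941/872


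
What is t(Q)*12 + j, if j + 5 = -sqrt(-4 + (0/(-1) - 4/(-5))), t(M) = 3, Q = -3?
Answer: 31 - 4*I*sqrt(5)/5 ≈ 31.0 - 1.7889*I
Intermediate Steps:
j = -5 - 4*I*sqrt(5)/5 (j = -5 - sqrt(-4 + (0/(-1) - 4/(-5))) = -5 - sqrt(-4 + (0*(-1) - 4*(-1/5))) = -5 - sqrt(-4 + (0 + 4/5)) = -5 - sqrt(-4 + 4/5) = -5 - sqrt(-16/5) = -5 - 4*I*sqrt(5)/5 ≈ -5.0 - 1.7889*I)
t(Q)*12 + j = 3*12 + (-5 - 4*I*sqrt(5)/5) = 36 + (-5 - 4*I*sqrt(5)/5) = 31 - 4*I*sqrt(5)/5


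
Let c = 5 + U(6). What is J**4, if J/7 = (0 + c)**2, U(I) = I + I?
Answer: 16748793615841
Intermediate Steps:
U(I) = 2*I
c = 17 (c = 5 + 2*6 = 5 + 12 = 17)
J = 2023 (J = 7*(0 + 17)**2 = 7*17**2 = 7*289 = 2023)
J**4 = 2023**4 = 16748793615841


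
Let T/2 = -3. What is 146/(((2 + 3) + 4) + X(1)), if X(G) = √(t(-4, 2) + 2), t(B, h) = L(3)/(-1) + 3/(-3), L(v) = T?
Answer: 657/37 - 73*√7/37 ≈ 12.537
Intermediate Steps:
T = -6 (T = 2*(-3) = -6)
L(v) = -6
t(B, h) = 5 (t(B, h) = -6/(-1) + 3/(-3) = -6*(-1) + 3*(-⅓) = 6 - 1 = 5)
X(G) = √7 (X(G) = √(5 + 2) = √7)
146/(((2 + 3) + 4) + X(1)) = 146/(((2 + 3) + 4) + √7) = 146/((5 + 4) + √7) = 146/(9 + √7)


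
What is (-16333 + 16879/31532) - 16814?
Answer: -1045174325/31532 ≈ -33146.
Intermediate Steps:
(-16333 + 16879/31532) - 16814 = -514995277/31532 - 16814 = -1045174325/31532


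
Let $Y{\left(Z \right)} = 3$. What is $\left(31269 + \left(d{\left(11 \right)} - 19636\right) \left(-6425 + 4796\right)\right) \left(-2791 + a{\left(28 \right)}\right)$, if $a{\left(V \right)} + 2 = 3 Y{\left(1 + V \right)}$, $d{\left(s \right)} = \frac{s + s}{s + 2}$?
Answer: $- \frac{1158707011104}{13} \approx -8.9131 \cdot 10^{10}$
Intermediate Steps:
$d{\left(s \right)} = \frac{2 s}{2 + s}$
$a{\left(V \right)} = 7$ ($a{\left(V \right)} = -2 + 3 \cdot 3 = -2 + 9 = 7$)
$\left(31269 + \left(d{\left(11 \right)} - 19636\right) \left(-6425 + 4796\right)\right) \left(-2791 + a{\left(28 \right)}\right) = \left(31269 + \left(2 \cdot 11 \frac{1}{2 + 11} - 19636\right) \left(-6425 + 4796\right)\right) \left(-2791 + 7\right) = \left(31269 + \left(2 \cdot 11 \cdot \frac{1}{13} - 19636\right) \left(-1629\right)\right) \left(-2784\right) = \left(31269 + \left(\frac{22}{13} - 19636\right) \left(-1629\right)\right) \left(-2784\right) = \left(31269 - - \frac{415795734}{13}\right) \left(-2784\right) = \left(31269 + \frac{415795734}{13}\right) \left(-2784\right) = \frac{416202231}{13} \left(-2784\right) = - \frac{1158707011104}{13}$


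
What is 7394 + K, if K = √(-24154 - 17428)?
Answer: 7394 + I*√41582 ≈ 7394.0 + 203.92*I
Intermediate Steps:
K = I*√41582 (K = √(-41582) = I*√41582 ≈ 203.92*I)
7394 + K = 7394 + I*√41582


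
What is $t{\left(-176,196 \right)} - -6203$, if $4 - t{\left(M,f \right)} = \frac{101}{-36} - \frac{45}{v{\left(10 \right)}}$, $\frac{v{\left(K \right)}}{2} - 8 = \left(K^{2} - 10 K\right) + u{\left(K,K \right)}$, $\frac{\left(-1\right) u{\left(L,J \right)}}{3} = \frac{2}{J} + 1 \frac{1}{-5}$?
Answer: $\frac{894617}{144} \approx 6212.6$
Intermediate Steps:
$u{\left(L,J \right)} = \frac{3}{5} - \frac{6}{J}$ ($u{\left(L,J \right)} = - 3 \left(\frac{2}{J} + 1 \frac{1}{-5}\right) = - 3 \left(\frac{2}{J} + 1 \left(- \frac{1}{5}\right)\right) = - 3 \left(\frac{2}{J} - \frac{1}{5}\right) = - 3 \left(- \frac{1}{5} + \frac{2}{J}\right) = \frac{3}{5} - \frac{6}{J}$)
$v{\left(K \right)} = \frac{86}{5} - 20 K - \frac{12}{K} + 2 K^{2}$ ($v{\left(K \right)} = 16 + 2 \left(\left(K^{2} - 10 K\right) + \left(\frac{3}{5} - \frac{6}{K}\right)\right) = 16 + 2 \left(\frac{3}{5} + K^{2} - 10 K - \frac{6}{K}\right) = 16 + \left(\frac{6}{5} - 20 K - \frac{12}{K} + 2 K^{2}\right) = \frac{86}{5} - 20 K - \frac{12}{K} + 2 K^{2}$)
$t{\left(M,f \right)} = \frac{1385}{144}$ ($t{\left(M,f \right)} = 4 - \left(\frac{101}{-36} - \frac{45}{\frac{86}{5} - 200 - \frac{12}{10} + 2 \cdot 10^{2}}\right) = 4 - \left(101 \left(- \frac{1}{36}\right) - \frac{45}{\frac{86}{5} - 200 - \frac{6}{5} + 2 \cdot 100}\right) = 4 - \left(- \frac{101}{36} - \frac{45}{\frac{86}{5} - 200 - \frac{6}{5} + 200}\right) = 4 - \left(- \frac{101}{36} - \frac{45}{16}\right) = 4 - - \frac{809}{144} = 4 + \frac{809}{144} = \frac{1385}{144}$)
$t{\left(-176,196 \right)} - -6203 = \frac{1385}{144} - -6203 = \frac{1385}{144} + 6203 = \frac{894617}{144}$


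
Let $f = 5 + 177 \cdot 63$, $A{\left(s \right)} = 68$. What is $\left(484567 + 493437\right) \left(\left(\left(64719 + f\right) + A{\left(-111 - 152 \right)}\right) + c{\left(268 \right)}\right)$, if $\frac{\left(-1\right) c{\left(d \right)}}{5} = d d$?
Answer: $-276948238708$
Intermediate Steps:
$f = 11156$ ($f = 5 + 11151 = 11156$)
$c{\left(d \right)} = - 5 d^{2}$ ($c{\left(d \right)} = - 5 d d = - 5 d^{2}$)
$\left(484567 + 493437\right) \left(\left(\left(64719 + f\right) + A{\left(-111 - 152 \right)}\right) + c{\left(268 \right)}\right) = \left(484567 + 493437\right) \left(\left(\left(64719 + 11156\right) + 68\right) - 5 \cdot 268^{2}\right) = 978004 \left(\left(75875 + 68\right) - 359120\right) = 978004 \left(75943 - 359120\right) = 978004 \left(-283177\right) = -276948238708$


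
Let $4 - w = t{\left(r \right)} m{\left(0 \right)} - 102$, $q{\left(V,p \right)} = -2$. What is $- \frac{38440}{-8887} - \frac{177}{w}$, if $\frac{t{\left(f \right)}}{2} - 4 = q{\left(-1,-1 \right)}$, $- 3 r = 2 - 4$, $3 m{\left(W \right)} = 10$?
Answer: $\frac{5967323}{2470586} \approx 2.4153$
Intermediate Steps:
$m{\left(W \right)} = \frac{10}{3}$ ($m{\left(W \right)} = \frac{1}{3} \cdot 10 = \frac{10}{3}$)
$r = \frac{2}{3}$ ($r = - \frac{2 - 4}{3} = \left(- \frac{1}{3}\right) \left(-2\right) = \frac{2}{3} \approx 0.66667$)
$t{\left(f \right)} = 4$ ($t{\left(f \right)} = 8 + 2 \left(-2\right) = 8 - 4 = 4$)
$w = \frac{278}{3}$ ($w = 4 - \left(4 \cdot \frac{10}{3} - 102\right) = 4 - \left(\frac{40}{3} - 102\right) = 4 - - \frac{266}{3} = 4 + \frac{266}{3} = \frac{278}{3} \approx 92.667$)
$- \frac{38440}{-8887} - \frac{177}{w} = - \frac{38440}{-8887} - \frac{177}{\frac{278}{3}} = \left(-38440\right) \left(- \frac{1}{8887}\right) - \frac{531}{278} = \frac{38440}{8887} - \frac{531}{278} = \frac{5967323}{2470586}$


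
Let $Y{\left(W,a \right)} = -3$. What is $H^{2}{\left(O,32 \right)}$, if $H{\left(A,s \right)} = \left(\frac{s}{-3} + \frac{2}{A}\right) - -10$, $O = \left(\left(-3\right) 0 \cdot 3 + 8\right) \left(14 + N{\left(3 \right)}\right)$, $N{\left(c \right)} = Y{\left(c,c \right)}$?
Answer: $\frac{7225}{17424} \approx 0.41466$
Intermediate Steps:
$N{\left(c \right)} = -3$
$O = 88$ ($O = \left(\left(-3\right) 0 \cdot 3 + 8\right) \left(14 - 3\right) = \left(0 \cdot 3 + 8\right) 11 = \left(0 + 8\right) 11 = 8 \cdot 11 = 88$)
$H{\left(A,s \right)} = 10 + \frac{2}{A} - \frac{s}{3}$ ($H{\left(A,s \right)} = \left(s \left(- \frac{1}{3}\right) + \frac{2}{A}\right) + 10 = \left(- \frac{s}{3} + \frac{2}{A}\right) + 10 = \left(\frac{2}{A} - \frac{s}{3}\right) + 10 = 10 + \frac{2}{A} - \frac{s}{3}$)
$H^{2}{\left(O,32 \right)} = \left(10 + \frac{2}{88} - \frac{32}{3}\right)^{2} = \left(10 + 2 \cdot \frac{1}{88} - \frac{32}{3}\right)^{2} = \left(10 + \frac{1}{44} - \frac{32}{3}\right)^{2} = \left(- \frac{85}{132}\right)^{2} = \frac{7225}{17424}$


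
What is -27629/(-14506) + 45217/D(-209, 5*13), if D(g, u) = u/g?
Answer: -137085024733/942890 ≈ -1.4539e+5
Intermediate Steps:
-27629/(-14506) + 45217/D(-209, 5*13) = -27629/(-14506) + 45217/(((5*13)/(-209))) = -27629*(-1/14506) + 45217/((65*(-1/209))) = 27629/14506 + 45217/(-65/209) = 27629/14506 + 45217*(-209/65) = 27629/14506 - 9450353/65 = -137085024733/942890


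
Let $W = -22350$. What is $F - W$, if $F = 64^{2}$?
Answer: $26446$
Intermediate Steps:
$F = 4096$
$F - W = 4096 - -22350 = 4096 + 22350 = 26446$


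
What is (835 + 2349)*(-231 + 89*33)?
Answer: 8615904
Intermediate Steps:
(835 + 2349)*(-231 + 89*33) = 3184*(-231 + 2937) = 3184*2706 = 8615904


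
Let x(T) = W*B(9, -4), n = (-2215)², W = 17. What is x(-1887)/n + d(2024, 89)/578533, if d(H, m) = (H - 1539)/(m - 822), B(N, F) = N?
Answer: 62502378292/2080556778789025 ≈ 3.0041e-5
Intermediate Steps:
n = 4906225
d(H, m) = (-1539 + H)/(-822 + m)
x(T) = 153 (x(T) = 17*9 = 153)
x(-1887)/n + d(2024, 89)/578533 = 153/4906225 + ((-1539 + 2024)/(-822 + 89))/578533 = 153*(1/4906225) + (485/(-733))*(1/578533) = 153/4906225 - 1/733*485*(1/578533) = 153/4906225 - 485/733*1/578533 = 153/4906225 - 485/424064689 = 62502378292/2080556778789025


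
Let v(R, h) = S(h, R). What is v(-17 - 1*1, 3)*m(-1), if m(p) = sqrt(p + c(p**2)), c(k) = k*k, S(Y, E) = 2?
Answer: 0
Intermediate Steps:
c(k) = k**2
v(R, h) = 2
m(p) = sqrt(p + p**4) (m(p) = sqrt(p + (p**2)**2) = sqrt(p + p**4))
v(-17 - 1*1, 3)*m(-1) = 2*sqrt(-1 + (-1)**4) = 2*sqrt(-1 + 1) = 2*sqrt(0) = 2*0 = 0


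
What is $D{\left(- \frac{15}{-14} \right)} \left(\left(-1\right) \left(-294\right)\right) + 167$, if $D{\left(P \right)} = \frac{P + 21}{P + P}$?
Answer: $\frac{15976}{5} \approx 3195.2$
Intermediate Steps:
$D{\left(P \right)} = \frac{21 + P}{2 P}$
$D{\left(- \frac{15}{-14} \right)} \left(\left(-1\right) \left(-294\right)\right) + 167 = \frac{21 - \frac{15}{-14}}{2 \left(- \frac{15}{-14}\right)} \left(\left(-1\right) \left(-294\right)\right) + 167 = \frac{21 - - \frac{15}{14}}{2 \left(\left(-15\right) \left(- \frac{1}{14}\right)\right)} 294 + 167 = \frac{21 + \frac{15}{14}}{2 \cdot \frac{15}{14}} \cdot 294 + 167 = \frac{1}{2} \cdot \frac{14}{15} \cdot \frac{309}{14} \cdot 294 + 167 = \frac{103}{10} \cdot 294 + 167 = \frac{15141}{5} + 167 = \frac{15976}{5}$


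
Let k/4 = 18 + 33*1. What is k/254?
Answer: 102/127 ≈ 0.80315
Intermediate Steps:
k = 204 (k = 4*(18 + 33*1) = 4*(18 + 33) = 4*51 = 204)
k/254 = 204/254 = 204*(1/254) = 102/127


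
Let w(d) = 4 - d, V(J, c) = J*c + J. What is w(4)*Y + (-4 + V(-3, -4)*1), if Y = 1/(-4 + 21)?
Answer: 5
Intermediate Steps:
V(J, c) = J + J*c
Y = 1/17 ≈ 0.058824
w(4)*Y + (-4 + V(-3, -4)*1) = (4 - 1*4)*(1/17) + (-4 - 3*(1 - 4)*1) = (4 - 4)*(1/17) + (-4 - 3*(-3)*1) = 0*(1/17) + (-4 + 9*1) = 0 + (-4 + 9) = 0 + 5 = 5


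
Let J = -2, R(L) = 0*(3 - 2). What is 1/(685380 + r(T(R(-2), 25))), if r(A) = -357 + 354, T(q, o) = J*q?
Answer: 1/685377 ≈ 1.4591e-6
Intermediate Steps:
R(L) = 0 (R(L) = 0*1 = 0)
T(q, o) = -2*q
r(A) = -3
1/(685380 + r(T(R(-2), 25))) = 1/(685380 - 3) = 1/685377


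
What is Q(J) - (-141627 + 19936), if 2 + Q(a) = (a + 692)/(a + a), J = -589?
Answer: 143349539/1178 ≈ 1.2169e+5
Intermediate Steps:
Q(a) = -2 + (692 + a)/(2*a) (Q(a) = -2 + (a + 692)/(a + a) = -2 + (692 + a)/((2*a)) = -2 + (692 + a)*(1/(2*a)) = -2 + (692 + a)/(2*a))
Q(J) - (-141627 + 19936) = (-3/2 + 346/(-589)) - (-141627 + 19936) = (-3/2 + 346*(-1/589)) - 1*(-121691) = (-3/2 - 346/589) + 121691 = -2459/1178 + 121691 = 143349539/1178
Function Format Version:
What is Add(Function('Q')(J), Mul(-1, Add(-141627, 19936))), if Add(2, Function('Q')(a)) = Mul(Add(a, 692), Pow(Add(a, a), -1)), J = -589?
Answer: Rational(143349539, 1178) ≈ 1.2169e+5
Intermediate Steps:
Function('Q')(a) = Add(-2, Mul(Rational(1, 2), Pow(a, -1), Add(692, a))) (Function('Q')(a) = Add(-2, Mul(Add(a, 692), Pow(Add(a, a), -1))) = Add(-2, Mul(Add(692, a), Pow(Mul(2, a), -1))) = Add(-2, Mul(Add(692, a), Mul(Rational(1, 2), Pow(a, -1)))) = Add(-2, Mul(Rational(1, 2), Pow(a, -1), Add(692, a))))
Add(Function('Q')(J), Mul(-1, Add(-141627, 19936))) = Add(Add(Rational(-3, 2), Mul(346, Pow(-589, -1))), Mul(-1, Add(-141627, 19936))) = Add(Add(Rational(-3, 2), Mul(346, Rational(-1, 589))), Mul(-1, -121691)) = Add(Add(Rational(-3, 2), Rational(-346, 589)), 121691) = Add(Rational(-2459, 1178), 121691) = Rational(143349539, 1178)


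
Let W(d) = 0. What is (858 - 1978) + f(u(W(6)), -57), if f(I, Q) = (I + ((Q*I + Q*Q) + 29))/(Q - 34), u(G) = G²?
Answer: -105198/91 ≈ -1156.0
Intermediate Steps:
f(I, Q) = (29 + I + Q² + I*Q)/(-34 + Q) (f(I, Q) = (I + ((I*Q + Q²) + 29))/(-34 + Q) = (I + ((Q² + I*Q) + 29))/(-34 + Q) = (I + (29 + Q² + I*Q))/(-34 + Q) = (29 + I + Q² + I*Q)/(-34 + Q))
(858 - 1978) + f(u(W(6)), -57) = (858 - 1978) + (29 + 0² + (-57)² + 0²*(-57))/(-34 - 57) = -1120 + (29 + 0 + 3249 + 0*(-57))/(-91) = -1120 - (29 + 0 + 3249 + 0)/91 = -1120 - 1/91*3278 = -1120 - 3278/91 = -105198/91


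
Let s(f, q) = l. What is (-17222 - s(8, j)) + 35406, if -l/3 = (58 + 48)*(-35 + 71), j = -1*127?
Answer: 29632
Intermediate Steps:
j = -127
l = -11448 (l = -3*(58 + 48)*(-35 + 71) = -318*36 = -3*3816 = -11448)
s(f, q) = -11448
(-17222 - s(8, j)) + 35406 = (-17222 - 1*(-11448)) + 35406 = (-17222 + 11448) + 35406 = -5774 + 35406 = 29632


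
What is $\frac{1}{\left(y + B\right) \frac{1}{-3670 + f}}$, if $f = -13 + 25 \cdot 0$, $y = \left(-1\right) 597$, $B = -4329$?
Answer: $\frac{3683}{4926} \approx 0.74767$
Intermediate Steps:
$y = -597$
$f = -13$ ($f = -13 + 0 = -13$)
$\frac{1}{\left(y + B\right) \frac{1}{-3670 + f}} = \frac{1}{\left(-597 - 4329\right) \frac{1}{-3670 - 13}} = \frac{1}{\left(-4926\right) \frac{1}{-3683}} = \frac{1}{\left(-4926\right) \left(- \frac{1}{3683}\right)} = \frac{1}{\frac{4926}{3683}} = \frac{3683}{4926}$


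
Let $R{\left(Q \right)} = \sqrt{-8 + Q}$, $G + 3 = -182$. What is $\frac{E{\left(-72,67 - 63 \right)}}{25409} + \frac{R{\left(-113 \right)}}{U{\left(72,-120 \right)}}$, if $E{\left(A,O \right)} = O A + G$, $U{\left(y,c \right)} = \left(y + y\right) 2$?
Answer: $- \frac{473}{25409} + \frac{11 i}{288} \approx -0.018615 + 0.038194 i$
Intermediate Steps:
$G = -185$ ($G = -3 - 182 = -185$)
$U{\left(y,c \right)} = 4 y$ ($U{\left(y,c \right)} = 2 y 2 = 4 y$)
$E{\left(A,O \right)} = -185 + A O$ ($E{\left(A,O \right)} = O A - 185 = A O - 185 = -185 + A O$)
$\frac{E{\left(-72,67 - 63 \right)}}{25409} + \frac{R{\left(-113 \right)}}{U{\left(72,-120 \right)}} = \frac{-185 - 72 \left(67 - 63\right)}{25409} + \frac{\sqrt{-8 - 113}}{4 \cdot 72} = \left(-185 - 288\right) \frac{1}{25409} + \frac{\sqrt{-121}}{288} = \left(-185 - 288\right) \frac{1}{25409} + 11 i \frac{1}{288} = \left(-473\right) \frac{1}{25409} + \frac{11 i}{288} = - \frac{473}{25409} + \frac{11 i}{288}$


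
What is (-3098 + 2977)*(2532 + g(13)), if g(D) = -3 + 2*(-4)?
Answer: -305041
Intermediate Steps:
g(D) = -11 (g(D) = -3 - 8 = -11)
(-3098 + 2977)*(2532 + g(13)) = (-3098 + 2977)*(2532 - 11) = -121*2521 = -305041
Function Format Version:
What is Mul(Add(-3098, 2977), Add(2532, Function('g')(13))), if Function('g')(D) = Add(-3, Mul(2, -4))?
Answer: -305041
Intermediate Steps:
Function('g')(D) = -11 (Function('g')(D) = Add(-3, -8) = -11)
Mul(Add(-3098, 2977), Add(2532, Function('g')(13))) = Mul(Add(-3098, 2977), Add(2532, -11)) = Mul(-121, 2521) = -305041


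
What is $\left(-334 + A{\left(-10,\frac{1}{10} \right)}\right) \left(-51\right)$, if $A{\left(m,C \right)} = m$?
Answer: $17544$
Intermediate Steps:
$\left(-334 + A{\left(-10,\frac{1}{10} \right)}\right) \left(-51\right) = \left(-334 - 10\right) \left(-51\right) = \left(-344\right) \left(-51\right) = 17544$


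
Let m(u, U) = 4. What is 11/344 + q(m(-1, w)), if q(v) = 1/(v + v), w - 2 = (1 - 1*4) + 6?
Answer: 27/172 ≈ 0.15698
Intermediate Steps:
w = 5 (w = 2 + ((1 - 1*4) + 6) = 2 + ((1 - 4) + 6) = 2 + (-3 + 6) = 2 + 3 = 5)
q(v) = 1/(2*v)
11/344 + q(m(-1, w)) = 11/344 + (1/2)/4 = 11*(1/344) + (1/2)*(1/4) = 11/344 + 1/8 = 27/172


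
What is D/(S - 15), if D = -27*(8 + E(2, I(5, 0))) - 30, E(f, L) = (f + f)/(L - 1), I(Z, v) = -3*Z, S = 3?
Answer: 319/16 ≈ 19.938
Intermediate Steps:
E(f, L) = 2*f/(-1 + L) (E(f, L) = (2*f)/(-1 + L) = 2*f/(-1 + L))
D = -957/4 (D = -27*(8 + 2*2/(-1 - 3*5)) - 30 = -27*(8 + 2*2/(-1 - 15)) - 30 = -27*(8 + 2*2/(-16)) - 30 = -27*(8 + 2*2*(-1/16)) - 30 = -27*(8 - 1/4) - 30 = -27*31/4 - 30 = -837/4 - 30 = -957/4 ≈ -239.25)
D/(S - 15) = -957/4/(3 - 15) = -957/4/(-12) = -1/12*(-957/4) = 319/16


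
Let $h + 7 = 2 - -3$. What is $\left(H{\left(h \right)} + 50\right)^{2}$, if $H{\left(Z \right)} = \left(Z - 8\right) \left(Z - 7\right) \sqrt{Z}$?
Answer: $-13700 + 9000 i \sqrt{2} \approx -13700.0 + 12728.0 i$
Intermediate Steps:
$h = -2$ ($h = -7 + \left(2 - -3\right) = -7 + \left(2 + 3\right) = -7 + 5 = -2$)
$H{\left(Z \right)} = \sqrt{Z} \left(-8 + Z\right) \left(-7 + Z\right)$ ($H{\left(Z \right)} = \left(-8 + Z\right) \left(-7 + Z\right) \sqrt{Z} = \sqrt{Z} \left(-8 + Z\right) \left(-7 + Z\right)$)
$\left(H{\left(h \right)} + 50\right)^{2} = \left(\sqrt{-2} \left(56 + \left(-2\right)^{2} - -30\right) + 50\right)^{2} = \left(i \sqrt{2} \left(56 + 4 + 30\right) + 50\right)^{2} = \left(i \sqrt{2} \cdot 90 + 50\right)^{2} = \left(90 i \sqrt{2} + 50\right)^{2} = \left(50 + 90 i \sqrt{2}\right)^{2}$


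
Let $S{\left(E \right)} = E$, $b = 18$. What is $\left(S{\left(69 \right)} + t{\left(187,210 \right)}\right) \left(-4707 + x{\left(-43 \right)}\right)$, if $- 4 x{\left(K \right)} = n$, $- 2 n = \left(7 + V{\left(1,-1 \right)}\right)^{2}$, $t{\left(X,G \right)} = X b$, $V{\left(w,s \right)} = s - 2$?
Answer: $-16161675$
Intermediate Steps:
$V{\left(w,s \right)} = -2 + s$
$t{\left(X,G \right)} = 18 X$ ($t{\left(X,G \right)} = X 18 = 18 X$)
$n = -8$ ($n = - \frac{\left(7 - 3\right)^{2}}{2} = - \frac{4^{2}}{2} = \left(- \frac{1}{2}\right) 16 = -8$)
$x{\left(K \right)} = 2$ ($x{\left(K \right)} = \left(- \frac{1}{4}\right) \left(-8\right) = 2$)
$\left(S{\left(69 \right)} + t{\left(187,210 \right)}\right) \left(-4707 + x{\left(-43 \right)}\right) = \left(69 + 18 \cdot 187\right) \left(-4707 + 2\right) = \left(69 + 3366\right) \left(-4705\right) = 3435 \left(-4705\right) = -16161675$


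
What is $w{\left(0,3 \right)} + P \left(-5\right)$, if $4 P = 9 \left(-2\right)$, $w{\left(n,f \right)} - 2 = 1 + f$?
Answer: $\frac{57}{2} \approx 28.5$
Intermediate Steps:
$w{\left(n,f \right)} = 3 + f$ ($w{\left(n,f \right)} = 2 + \left(1 + f\right) = 3 + f$)
$P = - \frac{9}{2}$ ($P = \frac{9 \left(-2\right)}{4} = \frac{1}{4} \left(-18\right) = - \frac{9}{2} \approx -4.5$)
$w{\left(0,3 \right)} + P \left(-5\right) = \left(3 + 3\right) - - \frac{45}{2} = 6 + \frac{45}{2} = \frac{57}{2}$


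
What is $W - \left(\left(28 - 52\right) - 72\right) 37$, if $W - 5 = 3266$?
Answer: $6823$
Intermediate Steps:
$W = 3271$ ($W = 5 + 3266 = 3271$)
$W - \left(\left(28 - 52\right) - 72\right) 37 = 3271 - \left(\left(28 - 52\right) - 72\right) 37 = 3271 - \left(-24 - 72\right) 37 = 3271 - \left(-96\right) 37 = 3271 - -3552 = 3271 + 3552 = 6823$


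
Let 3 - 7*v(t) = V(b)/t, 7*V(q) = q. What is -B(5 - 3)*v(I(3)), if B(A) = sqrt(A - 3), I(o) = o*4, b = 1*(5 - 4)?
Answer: -251*I/588 ≈ -0.42687*I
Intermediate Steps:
b = 1 (b = 1*1 = 1)
V(q) = q/7
I(o) = 4*o
B(A) = sqrt(-3 + A)
v(t) = 3/7 - 1/(49*t) (v(t) = 3/7 - (1/7)*1/(7*t) = 3/7 - 1/(49*t))
-B(5 - 3)*v(I(3)) = -sqrt(-3 + (5 - 3))*(-1 + 21*(4*3))/(49*((4*3))) = -sqrt(-3 + 2)*(1/49)*(-1 + 21*12)/12 = -sqrt(-1)*(1/49)*(1/12)*(-1 + 252) = -I*(1/49)*(1/12)*251 = -I*251/588 = -251*I/588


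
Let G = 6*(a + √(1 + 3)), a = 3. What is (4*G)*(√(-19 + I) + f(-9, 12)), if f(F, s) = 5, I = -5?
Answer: 600 + 240*I*√6 ≈ 600.0 + 587.88*I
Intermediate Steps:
G = 30 (G = 6*(3 + √(1 + 3)) = 6*(3 + √4) = 6*(3 + 2) = 6*5 = 30)
(4*G)*(√(-19 + I) + f(-9, 12)) = (4*30)*(√(-19 - 5) + 5) = 120*(√(-24) + 5) = 120*(2*I*√6 + 5) = 120*(5 + 2*I*√6) = 600 + 240*I*√6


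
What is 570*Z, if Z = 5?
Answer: 2850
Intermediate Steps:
570*Z = 570*5 = 2850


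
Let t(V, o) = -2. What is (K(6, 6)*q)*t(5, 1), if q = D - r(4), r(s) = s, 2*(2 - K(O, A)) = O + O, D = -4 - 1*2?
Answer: -80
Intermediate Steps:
D = -6 (D = -4 - 2 = -6)
K(O, A) = 2 - O (K(O, A) = 2 - (O + O)/2 = 2 - O)
q = -10 (q = -6 - 1*4 = -6 - 4 = -10)
(K(6, 6)*q)*t(5, 1) = ((2 - 1*6)*(-10))*(-2) = ((2 - 6)*(-10))*(-2) = -4*(-10)*(-2) = 40*(-2) = -80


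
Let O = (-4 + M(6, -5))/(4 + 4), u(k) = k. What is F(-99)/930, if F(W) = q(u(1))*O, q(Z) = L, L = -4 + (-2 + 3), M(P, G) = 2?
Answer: 1/1240 ≈ 0.00080645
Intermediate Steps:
L = -3 (L = -4 + 1 = -3)
q(Z) = -3
O = -¼ (O = (-4 + 2)/(4 + 4) = -2/8 = -2*⅛ = -¼ ≈ -0.25000)
F(W) = ¾ (F(W) = -3*(-¼) = ¾)
F(-99)/930 = (¾)/930 = (¾)*(1/930) = 1/1240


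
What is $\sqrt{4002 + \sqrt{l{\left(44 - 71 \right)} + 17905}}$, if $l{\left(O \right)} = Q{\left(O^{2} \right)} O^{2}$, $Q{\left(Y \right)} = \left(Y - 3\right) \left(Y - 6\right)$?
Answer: $\sqrt{4002 + \sqrt{382668547}} \approx 153.51$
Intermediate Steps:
$Q{\left(Y \right)} = \left(-6 + Y\right) \left(-3 + Y\right)$ ($Q{\left(Y \right)} = \left(-3 + Y\right) \left(-6 + Y\right) = \left(-6 + Y\right) \left(-3 + Y\right)$)
$l{\left(O \right)} = O^{2} \left(18 + O^{4} - 9 O^{2}\right)$ ($l{\left(O \right)} = \left(18 + \left(O^{2}\right)^{2} - 9 O^{2}\right) O^{2} = \left(18 + O^{4} - 9 O^{2}\right) O^{2} = O^{2} \left(18 + O^{4} - 9 O^{2}\right)$)
$\sqrt{4002 + \sqrt{l{\left(44 - 71 \right)} + 17905}} = \sqrt{4002 + \sqrt{\left(44 - 71\right)^{2} \left(18 + \left(44 - 71\right)^{4} - 9 \left(44 - 71\right)^{2}\right) + 17905}} = \sqrt{4002 + \sqrt{\left(-27\right)^{2} \left(18 + \left(-27\right)^{4} - 9 \left(-27\right)^{2}\right) + 17905}} = \sqrt{4002 + \sqrt{729 \left(18 + 531441 - 6561\right) + 17905}} = \sqrt{4002 + \sqrt{729 \cdot 524898 + 17905}} = \sqrt{4002 + \sqrt{382650642 + 17905}} = \sqrt{4002 + \sqrt{382668547}}$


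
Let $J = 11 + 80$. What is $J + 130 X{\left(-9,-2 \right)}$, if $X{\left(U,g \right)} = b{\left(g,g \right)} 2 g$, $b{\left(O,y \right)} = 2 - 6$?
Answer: $2171$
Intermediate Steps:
$b{\left(O,y \right)} = -4$ ($b{\left(O,y \right)} = 2 - 6 = -4$)
$J = 91$
$X{\left(U,g \right)} = - 8 g$ ($X{\left(U,g \right)} = \left(-4\right) 2 g = - 8 g$)
$J + 130 X{\left(-9,-2 \right)} = 91 + 130 \left(\left(-8\right) \left(-2\right)\right) = 91 + 130 \cdot 16 = 91 + 2080 = 2171$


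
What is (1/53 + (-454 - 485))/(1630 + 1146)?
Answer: -24883/73564 ≈ -0.33825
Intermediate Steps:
(1/53 + (-454 - 485))/(1630 + 1146) = (1/53 - 939)/2776 = -49766/53*1/2776 = -24883/73564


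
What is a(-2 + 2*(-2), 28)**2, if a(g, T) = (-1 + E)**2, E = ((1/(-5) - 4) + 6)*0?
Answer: 1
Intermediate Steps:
E = 0 (E = ((-1/5 - 4) + 6)*0 = (-21/5 + 6)*0 = (9/5)*0 = 0)
a(g, T) = 1 (a(g, T) = (-1 + 0)**2 = (-1)**2 = 1)
a(-2 + 2*(-2), 28)**2 = 1**2 = 1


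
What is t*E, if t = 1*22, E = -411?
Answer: -9042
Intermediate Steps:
t = 22
t*E = 22*(-411) = -9042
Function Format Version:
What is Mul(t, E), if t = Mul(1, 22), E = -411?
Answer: -9042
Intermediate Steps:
t = 22
Mul(t, E) = Mul(22, -411) = -9042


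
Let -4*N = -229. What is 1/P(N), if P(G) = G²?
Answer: 16/52441 ≈ 0.00030511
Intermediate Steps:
N = 229/4 (N = -¼*(-229) = 229/4 ≈ 57.250)
1/P(N) = 1/((229/4)²) = 1/(52441/16) = 16/52441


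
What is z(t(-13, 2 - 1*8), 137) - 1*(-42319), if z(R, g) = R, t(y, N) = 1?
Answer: 42320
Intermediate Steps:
z(t(-13, 2 - 1*8), 137) - 1*(-42319) = 1 - 1*(-42319) = 1 + 42319 = 42320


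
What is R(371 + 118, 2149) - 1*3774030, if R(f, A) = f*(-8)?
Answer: -3777942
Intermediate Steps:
R(f, A) = -8*f
R(371 + 118, 2149) - 1*3774030 = -8*(371 + 118) - 1*3774030 = -8*489 - 3774030 = -3912 - 3774030 = -3777942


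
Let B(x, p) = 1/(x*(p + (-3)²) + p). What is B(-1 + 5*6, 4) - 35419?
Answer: -13494638/381 ≈ -35419.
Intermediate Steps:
B(x, p) = 1/(p + x*(9 + p)) (B(x, p) = 1/(x*(p + 9) + p) = 1/(x*(9 + p) + p) = 1/(p + x*(9 + p)))
B(-1 + 5*6, 4) - 35419 = 1/(4 + 9*(-1 + 5*6) + 4*(-1 + 5*6)) - 35419 = 1/(4 + 9*(-1 + 30) + 4*(-1 + 30)) - 35419 = 1/(4 + 9*29 + 4*29) - 35419 = 1/(4 + 261 + 116) - 35419 = 1/381 - 35419 = -13494638/381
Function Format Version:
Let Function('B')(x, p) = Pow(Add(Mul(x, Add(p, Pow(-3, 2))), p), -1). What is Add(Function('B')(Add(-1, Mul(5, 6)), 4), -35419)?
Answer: Rational(-13494638, 381) ≈ -35419.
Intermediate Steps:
Function('B')(x, p) = Pow(Add(p, Mul(x, Add(9, p))), -1) (Function('B')(x, p) = Pow(Add(Mul(x, Add(p, 9)), p), -1) = Pow(Add(Mul(x, Add(9, p)), p), -1) = Pow(Add(p, Mul(x, Add(9, p))), -1))
Add(Function('B')(Add(-1, Mul(5, 6)), 4), -35419) = Add(Pow(Add(4, Mul(9, Add(-1, Mul(5, 6))), Mul(4, Add(-1, Mul(5, 6)))), -1), -35419) = Add(Pow(Add(4, Mul(9, Add(-1, 30)), Mul(4, Add(-1, 30))), -1), -35419) = Add(Pow(Add(4, Mul(9, 29), Mul(4, 29)), -1), -35419) = Add(Pow(Add(4, 261, 116), -1), -35419) = Add(Pow(381, -1), -35419) = Add(Rational(1, 381), -35419) = Rational(-13494638, 381)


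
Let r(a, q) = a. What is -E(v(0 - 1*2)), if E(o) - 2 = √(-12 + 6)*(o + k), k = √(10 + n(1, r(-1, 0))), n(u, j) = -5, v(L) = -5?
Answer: -2 - I*√30 + 5*I*√6 ≈ -2.0 + 6.7702*I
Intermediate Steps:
k = √5 (k = √(10 - 5) = √5 ≈ 2.2361)
E(o) = 2 + I*√6*(o + √5) (E(o) = 2 + √(-12 + 6)*(o + √5) = 2 + √(-6)*(o + √5) = 2 + (I*√6)*(o + √5) = 2 + I*√6*(o + √5))
-E(v(0 - 1*2)) = -(2 + I*√30 + I*(-5)*√6) = -(2 + I*√30 - 5*I*√6) = -2 - I*√30 + 5*I*√6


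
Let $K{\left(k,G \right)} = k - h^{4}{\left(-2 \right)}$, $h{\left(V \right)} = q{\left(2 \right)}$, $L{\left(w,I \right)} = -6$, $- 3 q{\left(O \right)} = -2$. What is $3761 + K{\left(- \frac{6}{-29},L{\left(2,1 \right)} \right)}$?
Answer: $\frac{8834611}{2349} \approx 3761.0$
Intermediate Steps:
$q{\left(O \right)} = \frac{2}{3}$ ($q{\left(O \right)} = \left(- \frac{1}{3}\right) \left(-2\right) = \frac{2}{3}$)
$h{\left(V \right)} = \frac{2}{3}$
$K{\left(k,G \right)} = - \frac{16}{81} + k$ ($K{\left(k,G \right)} = k - \left(\frac{2}{3}\right)^{4} = k - \frac{16}{81} = - \frac{16}{81} + k$)
$3761 + K{\left(- \frac{6}{-29},L{\left(2,1 \right)} \right)} = 3761 - \left(\frac{16}{81} + \frac{6}{-29}\right) = 3761 - - \frac{22}{2349} = 3761 + \left(- \frac{16}{81} + \frac{6}{29}\right) = 3761 + \frac{22}{2349} = \frac{8834611}{2349}$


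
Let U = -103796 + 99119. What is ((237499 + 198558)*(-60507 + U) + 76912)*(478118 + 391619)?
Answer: -24721284965262512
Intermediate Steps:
U = -4677
((237499 + 198558)*(-60507 + U) + 76912)*(478118 + 391619) = ((237499 + 198558)*(-60507 - 4677) + 76912)*(478118 + 391619) = (436057*(-65184) + 76912)*869737 = (-28423939488 + 76912)*869737 = -28423862576*869737 = -24721284965262512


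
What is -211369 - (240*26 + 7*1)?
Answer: -217616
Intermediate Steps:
-211369 - (240*26 + 7*1) = -211369 - (6240 + 7) = -211369 - 1*6247 = -211369 - 6247 = -217616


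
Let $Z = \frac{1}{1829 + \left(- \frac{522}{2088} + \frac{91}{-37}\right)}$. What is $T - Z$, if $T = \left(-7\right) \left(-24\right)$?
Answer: $\frac{45408740}{270291} \approx 168.0$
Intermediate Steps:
$T = 168$
$Z = \frac{148}{270291}$ ($Z = \frac{1}{1829 + \left(\left(-522\right) \frac{1}{2088} + 91 \left(- \frac{1}{37}\right)\right)} = \frac{1}{1829 - \frac{401}{148}} = \frac{1}{\frac{270291}{148}} = \frac{148}{270291} \approx 0.00054756$)
$T - Z = 168 - \frac{148}{270291} = \frac{45408740}{270291}$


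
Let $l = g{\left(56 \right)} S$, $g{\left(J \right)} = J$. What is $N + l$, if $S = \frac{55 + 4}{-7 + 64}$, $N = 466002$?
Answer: $\frac{26565418}{57} \approx 4.6606 \cdot 10^{5}$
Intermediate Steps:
$S = \frac{59}{57} \approx 1.0351$
$l = \frac{3304}{57}$ ($l = 56 \cdot \frac{59}{57} = \frac{3304}{57} \approx 57.965$)
$N + l = 466002 + \frac{3304}{57} = \frac{26565418}{57}$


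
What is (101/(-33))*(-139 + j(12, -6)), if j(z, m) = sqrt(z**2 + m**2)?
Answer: 14039/33 - 202*sqrt(5)/11 ≈ 384.36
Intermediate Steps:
j(z, m) = sqrt(m**2 + z**2)
(101/(-33))*(-139 + j(12, -6)) = (101/(-33))*(-139 + sqrt((-6)**2 + 12**2)) = (101*(-1/33))*(-139 + sqrt(36 + 144)) = -101*(-139 + sqrt(180))/33 = -101*(-139 + 6*sqrt(5))/33 = 14039/33 - 202*sqrt(5)/11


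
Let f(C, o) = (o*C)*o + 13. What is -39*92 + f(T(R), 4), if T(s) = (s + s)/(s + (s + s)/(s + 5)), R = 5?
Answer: -10645/3 ≈ -3548.3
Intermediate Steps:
T(s) = 2*s/(s + 2*s/(5 + s)) (T(s) = (2*s)/(s + (2*s)/(5 + s)) = (2*s)/(s + 2*s/(5 + s)) = 2*s/(s + 2*s/(5 + s)))
f(C, o) = 13 + C*o² (f(C, o) = (C*o)*o + 13 = C*o² + 13 = 13 + C*o²)
-39*92 + f(T(R), 4) = -39*92 + (13 + (2*(5 + 5)/(7 + 5))*4²) = -3588 + (13 + (2*10/12)*16) = -3588 + (13 + (2*(1/12)*10)*16) = -3588 + (13 + (5/3)*16) = -3588 + (13 + 80/3) = -3588 + 119/3 = -10645/3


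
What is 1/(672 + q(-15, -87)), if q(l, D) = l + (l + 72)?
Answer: 1/714 ≈ 0.0014006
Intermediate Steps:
q(l, D) = 72 + 2*l (q(l, D) = l + (72 + l) = 72 + 2*l)
1/(672 + q(-15, -87)) = 1/(672 + (72 + 2*(-15))) = 1/(672 + (72 - 30)) = 1/(672 + 42) = 1/714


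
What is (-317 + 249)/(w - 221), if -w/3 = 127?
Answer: 34/301 ≈ 0.11296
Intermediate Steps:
w = -381 (w = -3*127 = -381)
(-317 + 249)/(w - 221) = (-317 + 249)/(-381 - 221) = -68/(-602) = -68*(-1/602) = 34/301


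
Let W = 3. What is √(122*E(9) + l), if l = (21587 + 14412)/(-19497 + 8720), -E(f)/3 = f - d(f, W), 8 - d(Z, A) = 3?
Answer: I*√170422380479/10777 ≈ 38.306*I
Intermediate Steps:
d(Z, A) = 5 (d(Z, A) = 8 - 1*3 = 8 - 3 = 5)
E(f) = 15 - 3*f (E(f) = -3*(f - 1*5) = -3*(f - 5) = -3*(-5 + f) = 15 - 3*f)
l = -35999/10777 (l = 35999/(-10777) = 35999*(-1/10777) = -35999/10777 ≈ -3.3404)
√(122*E(9) + l) = √(122*(15 - 3*9) - 35999/10777) = √(122*(15 - 27) - 35999/10777) = √(122*(-12) - 35999/10777) = √(-1464 - 35999/10777) = √(-15813527/10777) = I*√170422380479/10777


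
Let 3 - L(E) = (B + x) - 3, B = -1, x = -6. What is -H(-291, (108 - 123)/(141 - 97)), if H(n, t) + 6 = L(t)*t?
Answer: 459/44 ≈ 10.432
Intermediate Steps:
L(E) = 13 (L(E) = 3 - ((-1 - 6) - 3) = 3 - (-7 - 3) = 3 - 1*(-10) = 3 + 10 = 13)
H(n, t) = -6 + 13*t
-H(-291, (108 - 123)/(141 - 97)) = -(-6 + 13*((108 - 123)/(141 - 97))) = -(-6 + 13*(-15/44)) = -(-6 - 195/44) = -1*(-459/44) = 459/44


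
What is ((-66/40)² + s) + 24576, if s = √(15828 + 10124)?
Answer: 9831489/400 + 4*√1622 ≈ 24740.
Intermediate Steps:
s = 4*√1622 (s = √25952 = 4*√1622 ≈ 161.10)
((-66/40)² + s) + 24576 = ((-66/40)² + 4*√1622) + 24576 = ((-66*1/40)² + 4*√1622) + 24576 = ((-33/20)² + 4*√1622) + 24576 = (1089/400 + 4*√1622) + 24576 = 9831489/400 + 4*√1622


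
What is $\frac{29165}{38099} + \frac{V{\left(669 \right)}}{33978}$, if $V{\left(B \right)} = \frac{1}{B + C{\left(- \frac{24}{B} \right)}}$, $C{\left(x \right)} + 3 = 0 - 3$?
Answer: $\frac{657012067409}{858271945986} \approx 0.76551$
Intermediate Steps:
$C{\left(x \right)} = -6$ ($C{\left(x \right)} = -3 + \left(0 - 3\right) = -3 - 3 = -6$)
$V{\left(B \right)} = \frac{1}{-6 + B}$ ($V{\left(B \right)} = \frac{1}{B - 6} = \frac{1}{-6 + B}$)
$\frac{29165}{38099} + \frac{V{\left(669 \right)}}{33978} = \frac{29165}{38099} + \frac{1}{\left(-6 + 669\right) 33978} = 29165 \cdot \frac{1}{38099} + \frac{1}{663} \cdot \frac{1}{33978} = \frac{29165}{38099} + \frac{1}{663} \cdot \frac{1}{33978} = \frac{29165}{38099} + \frac{1}{22527414} = \frac{657012067409}{858271945986}$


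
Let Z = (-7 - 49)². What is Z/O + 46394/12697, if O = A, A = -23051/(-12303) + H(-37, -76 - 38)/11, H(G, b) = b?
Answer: -5335355420222/14588611757 ≈ -365.72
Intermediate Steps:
A = -1148981/135333 (A = -23051/(-12303) + (-76 - 38)/11 = -23051*(-1/12303) - 114*1/11 = 23051/12303 - 114/11 = -1148981/135333 ≈ -8.4900)
O = -1148981/135333 ≈ -8.4900
Z = 3136 (Z = (-56)² = 3136)
Z/O + 46394/12697 = 3136/(-1148981/135333) + 46394/12697 = 3136*(-135333/1148981) + 46394*(1/12697) = -424404288/1148981 + 46394/12697 = -5335355420222/14588611757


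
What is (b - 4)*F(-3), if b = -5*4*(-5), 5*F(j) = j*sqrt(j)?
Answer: -288*I*sqrt(3)/5 ≈ -99.766*I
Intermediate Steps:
F(j) = j**(3/2)/5 (F(j) = (j*sqrt(j))/5 = j**(3/2)/5)
b = 100 (b = -20*(-5) = 100)
(b - 4)*F(-3) = (100 - 4)*((-3)**(3/2)/5) = 96*((-3*I*sqrt(3))/5) = 96*(-3*I*sqrt(3)/5) = -288*I*sqrt(3)/5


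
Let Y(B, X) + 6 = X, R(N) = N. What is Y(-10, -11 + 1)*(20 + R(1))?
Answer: -336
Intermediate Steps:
Y(B, X) = -6 + X
Y(-10, -11 + 1)*(20 + R(1)) = (-6 + (-11 + 1))*(20 + 1) = (-6 - 10)*21 = -16*21 = -336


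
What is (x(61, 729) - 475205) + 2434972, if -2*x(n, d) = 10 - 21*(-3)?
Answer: 3919461/2 ≈ 1.9597e+6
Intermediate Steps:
x(n, d) = -73/2 (x(n, d) = -(10 - 21*(-3))/2 = -(10 + 63)/2 = -1/2*73 = -73/2)
(x(61, 729) - 475205) + 2434972 = (-73/2 - 475205) + 2434972 = -950483/2 + 2434972 = 3919461/2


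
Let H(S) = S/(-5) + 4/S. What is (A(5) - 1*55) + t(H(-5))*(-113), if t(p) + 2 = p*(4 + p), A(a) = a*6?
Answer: 2652/25 ≈ 106.08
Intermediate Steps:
A(a) = 6*a
H(S) = 4/S - S/5 (H(S) = S*(-⅕) + 4/S = -S/5 + 4/S = 4/S - S/5)
t(p) = -2 + p*(4 + p)
(A(5) - 1*55) + t(H(-5))*(-113) = (6*5 - 1*55) + (-2 + (4/(-5) - ⅕*(-5))² + 4*(4/(-5) - ⅕*(-5)))*(-113) = (30 - 55) + (-2 + (4*(-⅕) + 1)² + 4*(4*(-⅕) + 1))*(-113) = -25 + (-2 + (-⅘ + 1)² + 4*(-⅘ + 1))*(-113) = -25 + (-2 + (⅕)² + 4*(⅕))*(-113) = -25 + (-2 + 1/25 + ⅘)*(-113) = -25 - 29/25*(-113) = -25 + 3277/25 = 2652/25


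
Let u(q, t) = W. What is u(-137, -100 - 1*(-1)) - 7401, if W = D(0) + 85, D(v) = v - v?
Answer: -7316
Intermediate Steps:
D(v) = 0
W = 85 (W = 0 + 85 = 85)
u(q, t) = 85
u(-137, -100 - 1*(-1)) - 7401 = 85 - 7401 = -7316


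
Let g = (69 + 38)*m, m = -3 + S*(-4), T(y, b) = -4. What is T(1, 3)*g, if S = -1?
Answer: -428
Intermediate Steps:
m = 1 (m = -3 - 1*(-4) = -3 + 4 = 1)
g = 107 (g = (69 + 38)*1 = 107*1 = 107)
T(1, 3)*g = -4*107 = -428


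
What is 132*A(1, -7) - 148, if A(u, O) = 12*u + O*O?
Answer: 7904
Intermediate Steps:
A(u, O) = O² + 12*u (A(u, O) = 12*u + O² = O² + 12*u)
132*A(1, -7) - 148 = 132*((-7)² + 12*1) - 148 = 132*(49 + 12) - 148 = 132*61 - 148 = 8052 - 148 = 7904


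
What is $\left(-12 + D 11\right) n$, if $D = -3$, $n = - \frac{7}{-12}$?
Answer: $- \frac{105}{4} \approx -26.25$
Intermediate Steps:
$n = \frac{7}{12}$ ($n = \left(-7\right) \left(- \frac{1}{12}\right) = \frac{7}{12} \approx 0.58333$)
$\left(-12 + D 11\right) n = \left(-12 - 33\right) \frac{7}{12} = \left(-45\right) \frac{7}{12} = - \frac{105}{4}$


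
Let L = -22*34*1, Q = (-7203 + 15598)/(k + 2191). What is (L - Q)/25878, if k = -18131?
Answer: -794315/27499688 ≈ -0.028885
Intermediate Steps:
Q = -1679/3188 (Q = (-7203 + 15598)/(-18131 + 2191) = 8395/(-15940) = 8395*(-1/15940) = -1679/3188 ≈ -0.52666)
L = -748 (L = -748*1 = -748)
(L - Q)/25878 = (-748 - 1*(-1679/3188))/25878 = (-748 + 1679/3188)*(1/25878) = -2382945/3188*1/25878 = -794315/27499688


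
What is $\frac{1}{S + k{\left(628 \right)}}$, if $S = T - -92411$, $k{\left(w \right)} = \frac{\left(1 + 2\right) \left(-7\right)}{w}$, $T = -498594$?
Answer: $- \frac{628}{255082945} \approx -2.4619 \cdot 10^{-6}$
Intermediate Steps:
$k{\left(w \right)} = - \frac{21}{w}$ ($k{\left(w \right)} = \frac{3 \left(-7\right)}{w} = - \frac{21}{w}$)
$S = -406183$ ($S = -498594 - -92411 = -498594 + 92411 = -406183$)
$\frac{1}{S + k{\left(628 \right)}} = \frac{1}{-406183 - \frac{21}{628}} = \frac{1}{- \frac{255082945}{628}} = - \frac{628}{255082945}$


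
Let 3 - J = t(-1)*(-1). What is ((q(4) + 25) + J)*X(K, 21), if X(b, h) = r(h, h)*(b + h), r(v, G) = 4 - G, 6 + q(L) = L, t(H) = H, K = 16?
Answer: -15725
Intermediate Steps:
q(L) = -6 + L
J = 2 (J = 3 - (-1)*(-1) = 3 - 1*1 = 3 - 1 = 2)
X(b, h) = (4 - h)*(b + h)
((q(4) + 25) + J)*X(K, 21) = (((-6 + 4) + 25) + 2)*(-(-4 + 21)*(16 + 21)) = ((-2 + 25) + 2)*(-1*17*37) = (23 + 2)*(-629) = 25*(-629) = -15725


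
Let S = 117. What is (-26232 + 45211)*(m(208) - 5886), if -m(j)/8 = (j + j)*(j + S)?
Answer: -20639396794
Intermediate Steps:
m(j) = -16*j*(117 + j) (m(j) = -8*(j + j)*(j + 117) = -8*2*j*(117 + j) = -16*j*(117 + j))
(-26232 + 45211)*(m(208) - 5886) = (-26232 + 45211)*(-16*208*(117 + 208) - 5886) = 18979*(-16*208*325 - 5886) = 18979*(-1081600 - 5886) = 18979*(-1087486) = -20639396794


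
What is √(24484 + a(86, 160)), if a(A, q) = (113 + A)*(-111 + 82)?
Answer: √18713 ≈ 136.80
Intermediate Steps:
a(A, q) = -3277 - 29*A (a(A, q) = (113 + A)*(-29) = -3277 - 29*A)
√(24484 + a(86, 160)) = √(24484 + (-3277 - 29*86)) = √(24484 + (-3277 - 2494)) = √(24484 - 5771) = √18713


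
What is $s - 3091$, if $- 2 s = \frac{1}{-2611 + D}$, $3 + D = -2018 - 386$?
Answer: $- \frac{31021275}{10036} \approx -3091.0$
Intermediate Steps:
$D = -2407$ ($D = -3 - 2404 = -2407$)
$s = \frac{1}{10036}$ ($s = - \frac{1}{2 \left(-2611 - 2407\right)} = - \frac{1}{2 \left(-5018\right)} = \left(- \frac{1}{2}\right) \left(- \frac{1}{5018}\right) = \frac{1}{10036} \approx 9.9641 \cdot 10^{-5}$)
$s - 3091 = \frac{1}{10036} - 3091 = - \frac{31021275}{10036}$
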